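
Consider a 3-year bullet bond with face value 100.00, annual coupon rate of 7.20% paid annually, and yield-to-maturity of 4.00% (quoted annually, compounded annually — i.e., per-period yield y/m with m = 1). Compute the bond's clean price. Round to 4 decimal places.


Coupon per period c = face * coupon_rate / m = 7.200000
Periods per year m = 1; per-period yield y/m = 0.040000
Number of cashflows N = 3
Cashflows (t years, CF_t, discount factor 1/(1+y/m)^(m*t), PV):
  t = 1.0000: CF_t = 7.200000, DF = 0.961538, PV = 6.923077
  t = 2.0000: CF_t = 7.200000, DF = 0.924556, PV = 6.656805
  t = 3.0000: CF_t = 107.200000, DF = 0.888996, PV = 95.300410
Price P = sum_t PV_t = 108.880291

Answer: Price = 108.8803


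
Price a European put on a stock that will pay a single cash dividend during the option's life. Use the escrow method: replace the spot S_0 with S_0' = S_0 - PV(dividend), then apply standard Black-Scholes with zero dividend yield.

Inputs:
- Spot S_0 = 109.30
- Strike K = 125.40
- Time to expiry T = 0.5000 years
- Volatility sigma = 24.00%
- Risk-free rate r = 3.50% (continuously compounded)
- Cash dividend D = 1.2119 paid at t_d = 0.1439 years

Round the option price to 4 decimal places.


Answer: Price = 17.5982

Derivation:
PV(D) = D * exp(-r * t_d) = 1.2119 * 0.99497616 = 1.20581161
S_0' = S_0 - PV(D) = 109.3000 - 1.20581161 = 108.09418839
d1 = (ln(S_0'/K) + (r + sigma^2/2)*T) / (sigma*sqrt(T)) = -0.68710548
d2 = d1 - sigma*sqrt(T) = -0.85681111
exp(-rT) = 0.98265224
N(-d1) = 0.75399187; N(-d2) = 0.80422536
P = K * exp(-rT) * N(-d2) - S_0' * N(-d1) = 125.4000 * 0.98265224 * 0.80422536 - 108.09418839 * 0.75399187 = 17.5982


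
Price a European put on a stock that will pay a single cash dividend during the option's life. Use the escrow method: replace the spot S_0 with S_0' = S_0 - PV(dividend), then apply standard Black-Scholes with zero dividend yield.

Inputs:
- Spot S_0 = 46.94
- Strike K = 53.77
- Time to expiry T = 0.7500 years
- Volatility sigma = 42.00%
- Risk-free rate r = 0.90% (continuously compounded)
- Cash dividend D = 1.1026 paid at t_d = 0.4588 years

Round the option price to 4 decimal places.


PV(D) = D * exp(-r * t_d) = 1.1026 * 0.99587931 = 1.09805653
S_0' = S_0 - PV(D) = 46.9400 - 1.09805653 = 45.84194347
d1 = (ln(S_0'/K) + (r + sigma^2/2)*T) / (sigma*sqrt(T)) = -0.23813285
d2 = d1 - sigma*sqrt(T) = -0.60186352
exp(-rT) = 0.99327273
N(-d1) = 0.59411097; N(-d2) = 0.72636751
P = K * exp(-rT) * N(-d2) - S_0' * N(-d1) = 53.7700 * 0.99327273 * 0.72636751 - 45.84194347 * 0.59411097 = 11.5588

Answer: Price = 11.5588


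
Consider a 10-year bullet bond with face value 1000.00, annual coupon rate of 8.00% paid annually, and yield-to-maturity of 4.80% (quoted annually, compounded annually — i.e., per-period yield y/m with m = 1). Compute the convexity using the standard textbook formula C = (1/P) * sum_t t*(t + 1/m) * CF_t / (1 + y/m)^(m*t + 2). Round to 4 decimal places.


Coupon per period c = face * coupon_rate / m = 80.000000
Periods per year m = 1; per-period yield y/m = 0.048000
Number of cashflows N = 10
Cashflows (t years, CF_t, discount factor 1/(1+y/m)^(m*t), PV):
  t = 1.0000: CF_t = 80.000000, DF = 0.954198, PV = 76.335878
  t = 2.0000: CF_t = 80.000000, DF = 0.910495, PV = 72.839578
  t = 3.0000: CF_t = 80.000000, DF = 0.868793, PV = 69.503414
  t = 4.0000: CF_t = 80.000000, DF = 0.829001, PV = 66.320052
  t = 5.0000: CF_t = 80.000000, DF = 0.791031, PV = 63.282492
  t = 6.0000: CF_t = 80.000000, DF = 0.754801, PV = 60.384057
  t = 7.0000: CF_t = 80.000000, DF = 0.720230, PV = 57.618375
  t = 8.0000: CF_t = 80.000000, DF = 0.687242, PV = 54.979366
  t = 9.0000: CF_t = 80.000000, DF = 0.655765, PV = 52.461227
  t = 10.0000: CF_t = 1080.000000, DF = 0.625730, PV = 675.788705
Price P = sum_t PV_t = 1249.513145
Convexity numerator sum_t t*(t + 1/m) * CF_t / (1+y/m)^(m*t + 2):
  t = 1.0000: term = 139.006828
  t = 2.0000: term = 397.920310
  t = 3.0000: term = 759.389905
  t = 4.0000: term = 1207.681147
  t = 5.0000: term = 1728.551261
  t = 6.0000: term = 2309.133363
  t = 7.0000: term = 2937.828707
  t = 8.0000: term = 3604.206429
  t = 9.0000: term = 4298.910339
  t = 10.0000: term = 67683.225763
Convexity = (1/P) * sum = 85065.854053 / 1249.513145 = 68.079199

Answer: Convexity = 68.0792


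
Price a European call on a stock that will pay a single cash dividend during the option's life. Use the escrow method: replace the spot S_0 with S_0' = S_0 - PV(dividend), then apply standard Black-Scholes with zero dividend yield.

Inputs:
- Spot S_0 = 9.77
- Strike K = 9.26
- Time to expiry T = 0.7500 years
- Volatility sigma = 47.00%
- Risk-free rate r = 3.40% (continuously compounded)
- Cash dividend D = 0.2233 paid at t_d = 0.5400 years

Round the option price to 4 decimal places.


PV(D) = D * exp(-r * t_d) = 0.2233 * 0.98180752 = 0.21923762
S_0' = S_0 - PV(D) = 9.7700 - 0.21923762 = 9.55076238
d1 = (ln(S_0'/K) + (r + sigma^2/2)*T) / (sigma*sqrt(T)) = 0.34212164
d2 = d1 - sigma*sqrt(T) = -0.06491030
exp(-rT) = 0.97482238
N(d1) = 0.63387032; N(d2) = 0.47412271
C = S_0' * N(d1) - K * exp(-rT) * N(d2) = 9.55076238 * 0.63387032 - 9.2600 * 0.97482238 * 0.47412271 = 1.7741

Answer: Price = 1.7741


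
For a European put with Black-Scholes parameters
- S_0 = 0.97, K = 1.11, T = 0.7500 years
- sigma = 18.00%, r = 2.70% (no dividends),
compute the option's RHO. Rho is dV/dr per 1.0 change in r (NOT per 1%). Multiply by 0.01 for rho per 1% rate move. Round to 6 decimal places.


d1 = -0.6570196207; d2 = -0.8129041933
phi(d1) = 0.3214941523; exp(-qT) = 1.0000000000; exp(-rT) = 0.9799536543
N(-d2) = 0.7918635049
Rho = -K*T*exp(-rT)*N(-d2) = -1.1100 * 0.7500 * 0.9799536543 * 0.7918635049 = -0.646011

Answer: Rho = -0.646011


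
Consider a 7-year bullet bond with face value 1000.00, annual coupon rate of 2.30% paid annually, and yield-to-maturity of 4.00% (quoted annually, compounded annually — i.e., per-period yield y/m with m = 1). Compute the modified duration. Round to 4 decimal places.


Answer: Modified duration = 6.2641

Derivation:
Coupon per period c = face * coupon_rate / m = 23.000000
Periods per year m = 1; per-period yield y/m = 0.040000
Number of cashflows N = 7
Cashflows (t years, CF_t, discount factor 1/(1+y/m)^(m*t), PV):
  t = 1.0000: CF_t = 23.000000, DF = 0.961538, PV = 22.115385
  t = 2.0000: CF_t = 23.000000, DF = 0.924556, PV = 21.264793
  t = 3.0000: CF_t = 23.000000, DF = 0.888996, PV = 20.446916
  t = 4.0000: CF_t = 23.000000, DF = 0.854804, PV = 19.660496
  t = 5.0000: CF_t = 23.000000, DF = 0.821927, PV = 18.904323
  t = 6.0000: CF_t = 23.000000, DF = 0.790315, PV = 18.177234
  t = 7.0000: CF_t = 1023.000000, DF = 0.759918, PV = 777.395923
Price P = sum_t PV_t = 897.965071
First compute Macaulay numerator sum_t t * PV_t:
  t * PV_t at t = 1.0000: 22.115385
  t * PV_t at t = 2.0000: 42.529586
  t * PV_t at t = 3.0000: 61.340749
  t * PV_t at t = 4.0000: 78.641986
  t * PV_t at t = 5.0000: 94.521617
  t * PV_t at t = 6.0000: 109.063405
  t * PV_t at t = 7.0000: 5441.771460
Macaulay duration D = 5849.984187 / 897.965071 = 6.514712
Modified duration = D / (1 + y/m) = 6.514712 / (1 + 0.040000) = 6.264147


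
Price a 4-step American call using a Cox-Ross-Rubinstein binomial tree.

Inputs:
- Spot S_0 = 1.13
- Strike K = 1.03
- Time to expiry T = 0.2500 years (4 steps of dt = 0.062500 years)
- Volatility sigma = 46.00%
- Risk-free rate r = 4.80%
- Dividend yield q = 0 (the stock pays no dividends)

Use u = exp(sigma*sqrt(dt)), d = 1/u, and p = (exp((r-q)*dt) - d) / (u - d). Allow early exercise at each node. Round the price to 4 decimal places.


dt = T/N = 0.062500
u = exp(sigma*sqrt(dt)) = 1.121873; d = 1/u = 0.891366
p = (exp((r-q)*dt) - d) / (u - d) = 0.484316
Discount per step: exp(-r*dt) = 0.997004
Stock lattice S(k, i) with i counting down-moves:
  k=0: S(0,0) = 1.1300
  k=1: S(1,0) = 1.2677; S(1,1) = 1.0072
  k=2: S(2,0) = 1.4222; S(2,1) = 1.1300; S(2,2) = 0.8978
  k=3: S(3,0) = 1.5955; S(3,1) = 1.2677; S(3,2) = 1.0072; S(3,3) = 0.8003
  k=4: S(4,0) = 1.7900; S(4,1) = 1.4222; S(4,2) = 1.1300; S(4,3) = 0.8978; S(4,4) = 0.7134
Terminal payoffs V(N, i) = max(S_T - K, 0):
  V(4,0) = 0.760004; V(4,1) = 0.392218; V(4,2) = 0.100000; V(4,3) = 0.000000; V(4,4) = 0.000000
Backward induction: V(k, i) = exp(-r*dt) * [p * V(k+1, i) + (1-p) * V(k+1, i+1)]; then take max(V_cont, immediate exercise) for American.
  V(3,0) = exp(-r*dt) * [p*0.760004 + (1-p)*0.392218] = 0.568634; exercise = 0.565549; V(3,0) = max -> 0.568634
  V(3,1) = exp(-r*dt) * [p*0.392218 + (1-p)*0.100000] = 0.240802; exercise = 0.237717; V(3,1) = max -> 0.240802
  V(3,2) = exp(-r*dt) * [p*0.100000 + (1-p)*0.000000] = 0.048287; exercise = 0.000000; V(3,2) = max -> 0.048287
  V(3,3) = exp(-r*dt) * [p*0.000000 + (1-p)*0.000000] = 0.000000; exercise = 0.000000; V(3,3) = max -> 0.000000
  V(2,0) = exp(-r*dt) * [p*0.568634 + (1-p)*0.240802] = 0.398380; exercise = 0.392218; V(2,0) = max -> 0.398380
  V(2,1) = exp(-r*dt) * [p*0.240802 + (1-p)*0.048287] = 0.141101; exercise = 0.100000; V(2,1) = max -> 0.141101
  V(2,2) = exp(-r*dt) * [p*0.048287 + (1-p)*0.000000] = 0.023316; exercise = 0.000000; V(2,2) = max -> 0.023316
  V(1,0) = exp(-r*dt) * [p*0.398380 + (1-p)*0.141101] = 0.264909; exercise = 0.237717; V(1,0) = max -> 0.264909
  V(1,1) = exp(-r*dt) * [p*0.141101 + (1-p)*0.023316] = 0.080120; exercise = 0.000000; V(1,1) = max -> 0.080120
  V(0,0) = exp(-r*dt) * [p*0.264909 + (1-p)*0.080120] = 0.169108; exercise = 0.100000; V(0,0) = max -> 0.169108

Answer: Price = V(0,0) = 0.1691


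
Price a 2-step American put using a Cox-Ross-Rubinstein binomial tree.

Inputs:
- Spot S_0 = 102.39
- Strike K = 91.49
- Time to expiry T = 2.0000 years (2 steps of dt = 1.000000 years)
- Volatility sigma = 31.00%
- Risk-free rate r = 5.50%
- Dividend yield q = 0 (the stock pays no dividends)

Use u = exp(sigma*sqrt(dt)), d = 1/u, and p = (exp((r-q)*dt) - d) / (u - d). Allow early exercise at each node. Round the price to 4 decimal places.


dt = T/N = 1.000000
u = exp(sigma*sqrt(dt)) = 1.363425; d = 1/u = 0.733447
p = (exp((r-q)*dt) - d) / (u - d) = 0.512865
Discount per step: exp(-r*dt) = 0.946485
Stock lattice S(k, i) with i counting down-moves:
  k=0: S(0,0) = 102.3900
  k=1: S(1,0) = 139.6011; S(1,1) = 75.0976
  k=2: S(2,0) = 190.3356; S(2,1) = 102.3900; S(2,2) = 55.0801
Terminal payoffs V(N, i) = max(K - S_T, 0):
  V(2,0) = 0.000000; V(2,1) = 0.000000; V(2,2) = 36.409869
Backward induction: V(k, i) = exp(-r*dt) * [p * V(k+1, i) + (1-p) * V(k+1, i+1)]; then take max(V_cont, immediate exercise) for American.
  V(1,0) = exp(-r*dt) * [p*0.000000 + (1-p)*0.000000] = 0.000000; exercise = 0.000000; V(1,0) = max -> 0.000000
  V(1,1) = exp(-r*dt) * [p*0.000000 + (1-p)*36.409869] = 16.787359; exercise = 16.392366; V(1,1) = max -> 16.787359
  V(0,0) = exp(-r*dt) * [p*0.000000 + (1-p)*16.787359] = 7.740083; exercise = 0.000000; V(0,0) = max -> 7.740083

Answer: Price = V(0,0) = 7.7401


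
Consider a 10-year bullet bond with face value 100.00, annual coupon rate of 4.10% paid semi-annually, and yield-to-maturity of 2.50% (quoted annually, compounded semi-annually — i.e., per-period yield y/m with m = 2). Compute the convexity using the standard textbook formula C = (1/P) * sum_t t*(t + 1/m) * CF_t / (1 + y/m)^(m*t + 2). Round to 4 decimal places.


Answer: Convexity = 81.2134

Derivation:
Coupon per period c = face * coupon_rate / m = 2.050000
Periods per year m = 2; per-period yield y/m = 0.012500
Number of cashflows N = 20
Cashflows (t years, CF_t, discount factor 1/(1+y/m)^(m*t), PV):
  t = 0.5000: CF_t = 2.050000, DF = 0.987654, PV = 2.024691
  t = 1.0000: CF_t = 2.050000, DF = 0.975461, PV = 1.999695
  t = 1.5000: CF_t = 2.050000, DF = 0.963418, PV = 1.975008
  t = 2.0000: CF_t = 2.050000, DF = 0.951524, PV = 1.950625
  t = 2.5000: CF_t = 2.050000, DF = 0.939777, PV = 1.926543
  t = 3.0000: CF_t = 2.050000, DF = 0.928175, PV = 1.902758
  t = 3.5000: CF_t = 2.050000, DF = 0.916716, PV = 1.879268
  t = 4.0000: CF_t = 2.050000, DF = 0.905398, PV = 1.856067
  t = 4.5000: CF_t = 2.050000, DF = 0.894221, PV = 1.833152
  t = 5.0000: CF_t = 2.050000, DF = 0.883181, PV = 1.810521
  t = 5.5000: CF_t = 2.050000, DF = 0.872277, PV = 1.788169
  t = 6.0000: CF_t = 2.050000, DF = 0.861509, PV = 1.766093
  t = 6.5000: CF_t = 2.050000, DF = 0.850873, PV = 1.744289
  t = 7.0000: CF_t = 2.050000, DF = 0.840368, PV = 1.722755
  t = 7.5000: CF_t = 2.050000, DF = 0.829993, PV = 1.701486
  t = 8.0000: CF_t = 2.050000, DF = 0.819746, PV = 1.680480
  t = 8.5000: CF_t = 2.050000, DF = 0.809626, PV = 1.659733
  t = 9.0000: CF_t = 2.050000, DF = 0.799631, PV = 1.639243
  t = 9.5000: CF_t = 2.050000, DF = 0.789759, PV = 1.619005
  t = 10.0000: CF_t = 102.050000, DF = 0.780009, PV = 79.599872
Price P = sum_t PV_t = 114.079453
Convexity numerator sum_t t*(t + 1/m) * CF_t / (1+y/m)^(m*t + 2):
  t = 0.5000: term = 0.987504
  t = 1.0000: term = 2.925937
  t = 1.5000: term = 5.779629
  t = 2.0000: term = 9.513792
  t = 2.5000: term = 14.094507
  t = 3.0000: term = 19.488702
  t = 3.5000: term = 25.664134
  t = 4.0000: term = 32.589376
  t = 4.5000: term = 40.233798
  t = 5.0000: term = 48.567547
  t = 5.5000: term = 57.561538
  t = 6.0000: term = 67.187429
  t = 6.5000: term = 77.417613
  t = 7.0000: term = 88.225201
  t = 7.5000: term = 99.584001
  t = 8.0000: term = 111.468511
  t = 8.5000: term = 123.853901
  t = 9.0000: term = 136.715998
  t = 9.5000: term = 150.031274
  t = 10.0000: term = 8152.890447
Convexity = (1/P) * sum = 9264.780839 / 114.079453 = 81.213405


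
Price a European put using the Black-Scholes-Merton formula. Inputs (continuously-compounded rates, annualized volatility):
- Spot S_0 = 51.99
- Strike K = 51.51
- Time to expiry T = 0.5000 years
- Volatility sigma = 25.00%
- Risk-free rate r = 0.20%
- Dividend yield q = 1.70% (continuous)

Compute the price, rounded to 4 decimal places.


d1 = (ln(S/K) + (r - q + 0.5*sigma^2) * T) / (sigma * sqrt(T)) = 0.09843169
d2 = d1 - sigma * sqrt(T) = -0.07834501
exp(-rT) = 0.99900050; exp(-qT) = 0.99153602
P = K * exp(-rT) * N(-d2) - S_0 * exp(-qT) * N(-d1)
N(-d1) = 0.46079476; N(-d2) = 0.53122319
P = 51.5100 * 0.99900050 * 0.53122319 - 51.9900 * 0.99153602 * 0.46079476 = 3.5820

Answer: Price = 3.5820


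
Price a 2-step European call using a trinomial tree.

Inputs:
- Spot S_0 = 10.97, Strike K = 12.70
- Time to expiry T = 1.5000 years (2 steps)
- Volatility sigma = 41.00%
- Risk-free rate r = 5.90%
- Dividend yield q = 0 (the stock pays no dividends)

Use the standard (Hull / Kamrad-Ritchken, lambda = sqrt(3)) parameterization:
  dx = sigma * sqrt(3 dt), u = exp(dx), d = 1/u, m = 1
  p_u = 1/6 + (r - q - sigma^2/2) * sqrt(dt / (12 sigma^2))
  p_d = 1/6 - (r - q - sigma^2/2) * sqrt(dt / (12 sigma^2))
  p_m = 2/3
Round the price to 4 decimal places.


dt = T/N = 0.750000; dx = sigma*sqrt(3*dt) = 0.615000
u = exp(dx) = 1.849657; d = 1/u = 0.540641
p_u = 0.151392, p_m = 0.666667, p_d = 0.181941
Discount per step: exp(-r*dt) = 0.956715
Stock lattice S(k, j) with j the centered position index:
  k=0: S(0,+0) = 10.9700
  k=1: S(1,-1) = 5.9308; S(1,+0) = 10.9700; S(1,+1) = 20.2907
  k=2: S(2,-2) = 3.2064; S(2,-1) = 5.9308; S(2,+0) = 10.9700; S(2,+1) = 20.2907; S(2,+2) = 37.5309
Terminal payoffs V(N, j) = max(S_T - K, 0):
  V(2,-2) = 0.000000; V(2,-1) = 0.000000; V(2,+0) = 0.000000; V(2,+1) = 7.590733; V(2,+2) = 24.830888
Backward induction: V(k, j) = exp(-r*dt) * [p_u * V(k+1, j+1) + p_m * V(k+1, j) + p_d * V(k+1, j-1)]
  V(1,-1) = exp(-r*dt) * [p_u*0.000000 + p_m*0.000000 + p_d*0.000000] = 0.000000
  V(1,+0) = exp(-r*dt) * [p_u*7.590733 + p_m*0.000000 + p_d*0.000000] = 1.099436
  V(1,+1) = exp(-r*dt) * [p_u*24.830888 + p_m*7.590733 + p_d*0.000000] = 8.437931
  V(0,+0) = exp(-r*dt) * [p_u*8.437931 + p_m*1.099436 + p_d*0.000000] = 1.923374

Answer: Price = V(0,0) = 1.9234


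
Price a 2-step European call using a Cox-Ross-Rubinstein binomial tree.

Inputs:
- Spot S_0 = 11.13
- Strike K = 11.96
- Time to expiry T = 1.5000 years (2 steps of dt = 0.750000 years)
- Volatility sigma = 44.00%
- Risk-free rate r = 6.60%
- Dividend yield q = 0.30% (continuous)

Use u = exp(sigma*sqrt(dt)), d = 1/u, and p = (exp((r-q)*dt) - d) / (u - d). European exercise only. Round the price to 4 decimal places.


dt = T/N = 0.750000
u = exp(sigma*sqrt(dt)) = 1.463823; d = 1/u = 0.683143
p = (exp((r-q)*dt) - d) / (u - d) = 0.467850
Discount per step: exp(-r*dt) = 0.951705
Stock lattice S(k, i) with i counting down-moves:
  k=0: S(0,0) = 11.1300
  k=1: S(1,0) = 16.2923; S(1,1) = 7.6034
  k=2: S(2,0) = 23.8491; S(2,1) = 11.1300; S(2,2) = 5.1942
Terminal payoffs V(N, i) = max(S_T - K, 0):
  V(2,0) = 11.889101; V(2,1) = 0.000000; V(2,2) = 0.000000
Backward induction: V(k, i) = exp(-r*dt) * [p * V(k+1, i) + (1-p) * V(k+1, i+1)].
  V(1,0) = exp(-r*dt) * [p*11.889101 + (1-p)*0.000000] = 5.293688
  V(1,1) = exp(-r*dt) * [p*0.000000 + (1-p)*0.000000] = 0.000000
  V(0,0) = exp(-r*dt) * [p*5.293688 + (1-p)*0.000000] = 2.357044

Answer: Price = V(0,0) = 2.3570


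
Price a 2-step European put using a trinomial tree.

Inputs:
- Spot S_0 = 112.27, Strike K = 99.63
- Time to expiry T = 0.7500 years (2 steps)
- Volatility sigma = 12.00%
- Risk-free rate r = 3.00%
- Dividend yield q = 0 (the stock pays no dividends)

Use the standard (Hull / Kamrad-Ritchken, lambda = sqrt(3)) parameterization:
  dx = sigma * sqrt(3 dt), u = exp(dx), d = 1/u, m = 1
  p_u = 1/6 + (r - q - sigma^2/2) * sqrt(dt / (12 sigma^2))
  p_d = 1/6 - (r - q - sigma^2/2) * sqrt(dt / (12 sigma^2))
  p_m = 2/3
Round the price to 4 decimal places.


Answer: Price = V(0,0) = 0.3530

Derivation:
dt = T/N = 0.375000; dx = sigma*sqrt(3*dt) = 0.127279
u = exp(dx) = 1.135734; d = 1/u = 0.880488
p_u = 0.200254, p_m = 0.666667, p_d = 0.133079
Discount per step: exp(-r*dt) = 0.988813
Stock lattice S(k, j) with j the centered position index:
  k=0: S(0,+0) = 112.2700
  k=1: S(1,-1) = 98.8524; S(1,+0) = 112.2700; S(1,+1) = 127.5089
  k=2: S(2,-2) = 87.0383; S(2,-1) = 98.8524; S(2,+0) = 112.2700; S(2,+1) = 127.5089; S(2,+2) = 144.8162
Terminal payoffs V(N, j) = max(K - S_T, 0):
  V(2,-2) = 12.591701; V(2,-1) = 0.777636; V(2,+0) = 0.000000; V(2,+1) = 0.000000; V(2,+2) = 0.000000
Backward induction: V(k, j) = exp(-r*dt) * [p_u * V(k+1, j+1) + p_m * V(k+1, j) + p_d * V(k+1, j-1)]
  V(1,-1) = exp(-r*dt) * [p_u*0.000000 + p_m*0.777636 + p_d*12.591701] = 2.169571
  V(1,+0) = exp(-r*dt) * [p_u*0.000000 + p_m*0.000000 + p_d*0.777636] = 0.102329
  V(1,+1) = exp(-r*dt) * [p_u*0.000000 + p_m*0.000000 + p_d*0.000000] = 0.000000
  V(0,+0) = exp(-r*dt) * [p_u*0.000000 + p_m*0.102329 + p_d*2.169571] = 0.352951


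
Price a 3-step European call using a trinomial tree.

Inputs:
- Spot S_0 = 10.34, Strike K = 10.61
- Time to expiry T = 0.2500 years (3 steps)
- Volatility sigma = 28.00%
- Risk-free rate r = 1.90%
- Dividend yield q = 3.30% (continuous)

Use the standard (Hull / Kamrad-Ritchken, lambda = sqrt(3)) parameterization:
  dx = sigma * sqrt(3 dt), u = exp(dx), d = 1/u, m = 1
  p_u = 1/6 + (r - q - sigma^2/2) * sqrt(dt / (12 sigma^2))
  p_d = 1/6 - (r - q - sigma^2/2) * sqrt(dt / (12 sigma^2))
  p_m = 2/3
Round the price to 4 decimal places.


dt = T/N = 0.083333; dx = sigma*sqrt(3*dt) = 0.140000
u = exp(dx) = 1.150274; d = 1/u = 0.869358
p_u = 0.150833, p_m = 0.666667, p_d = 0.182500
Discount per step: exp(-r*dt) = 0.998418
Stock lattice S(k, j) with j the centered position index:
  k=0: S(0,+0) = 10.3400
  k=1: S(1,-1) = 8.9892; S(1,+0) = 10.3400; S(1,+1) = 11.8938
  k=2: S(2,-2) = 7.8148; S(2,-1) = 8.9892; S(2,+0) = 10.3400; S(2,+1) = 11.8938; S(2,+2) = 13.6812
  k=3: S(3,-3) = 6.7939; S(3,-2) = 7.8148; S(3,-1) = 8.9892; S(3,+0) = 10.3400; S(3,+1) = 11.8938; S(3,+2) = 13.6812; S(3,+3) = 15.7371
Terminal payoffs V(N, j) = max(S_T - K, 0):
  V(3,-3) = 0.000000; V(3,-2) = 0.000000; V(3,-1) = 0.000000; V(3,+0) = 0.000000; V(3,+1) = 1.283831; V(3,+2) = 3.071162; V(3,+3) = 5.127082
Backward induction: V(k, j) = exp(-r*dt) * [p_u * V(k+1, j+1) + p_m * V(k+1, j) + p_d * V(k+1, j-1)]
  V(2,-2) = exp(-r*dt) * [p_u*0.000000 + p_m*0.000000 + p_d*0.000000] = 0.000000
  V(2,-1) = exp(-r*dt) * [p_u*0.000000 + p_m*0.000000 + p_d*0.000000] = 0.000000
  V(2,+0) = exp(-r*dt) * [p_u*1.283831 + p_m*0.000000 + p_d*0.000000] = 0.193338
  V(2,+1) = exp(-r*dt) * [p_u*3.071162 + p_m*1.283831 + p_d*0.000000] = 1.317034
  V(2,+2) = exp(-r*dt) * [p_u*5.127082 + p_m*3.071162 + p_d*1.283831] = 3.050242
  V(1,-1) = exp(-r*dt) * [p_u*0.193338 + p_m*0.000000 + p_d*0.000000] = 0.029116
  V(1,+0) = exp(-r*dt) * [p_u*1.317034 + p_m*0.193338 + p_d*0.000000] = 0.327027
  V(1,+1) = exp(-r*dt) * [p_u*3.050242 + p_m*1.317034 + p_d*0.193338] = 1.371212
  V(0,+0) = exp(-r*dt) * [p_u*1.371212 + p_m*0.327027 + p_d*0.029116] = 0.429475

Answer: Price = V(0,0) = 0.4295


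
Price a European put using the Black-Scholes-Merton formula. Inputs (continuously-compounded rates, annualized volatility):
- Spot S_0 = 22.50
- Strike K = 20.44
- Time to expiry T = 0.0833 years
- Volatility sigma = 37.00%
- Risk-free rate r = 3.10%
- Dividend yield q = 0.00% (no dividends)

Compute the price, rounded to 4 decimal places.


Answer: Price = 0.2198

Derivation:
d1 = (ln(S/K) + (r - q + 0.5*sigma^2) * T) / (sigma * sqrt(T)) = 0.97675116
d2 = d1 - sigma * sqrt(T) = 0.86996273
exp(-rT) = 0.99742103; exp(-qT) = 1.00000000
P = K * exp(-rT) * N(-d2) - S_0 * exp(-qT) * N(-d1)
N(-d1) = 0.16434618; N(-d2) = 0.19216039
P = 20.4400 * 0.99742103 * 0.19216039 - 22.5000 * 1.00000000 * 0.16434618 = 0.2198


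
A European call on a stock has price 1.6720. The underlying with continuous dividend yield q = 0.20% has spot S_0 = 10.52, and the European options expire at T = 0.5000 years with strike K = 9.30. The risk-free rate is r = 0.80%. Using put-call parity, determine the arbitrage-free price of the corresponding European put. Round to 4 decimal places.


Put-call parity: C - P = S_0 * exp(-qT) - K * exp(-rT).
S_0 * exp(-qT) = 10.5200 * 0.99900050 = 10.50948526
K * exp(-rT) = 9.3000 * 0.99600799 = 9.26287430
P = C - S*exp(-qT) + K*exp(-rT)
P = 1.6720 - 10.50948526 + 9.26287430 = 0.4254

Answer: Put price = 0.4254


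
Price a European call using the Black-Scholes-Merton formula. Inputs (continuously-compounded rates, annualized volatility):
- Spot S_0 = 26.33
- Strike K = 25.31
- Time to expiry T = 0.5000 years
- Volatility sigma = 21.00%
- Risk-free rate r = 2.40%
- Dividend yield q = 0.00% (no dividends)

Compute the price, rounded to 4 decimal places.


d1 = (ln(S/K) + (r - q + 0.5*sigma^2) * T) / (sigma * sqrt(T)) = 0.42112855
d2 = d1 - sigma * sqrt(T) = 0.27263612
exp(-rT) = 0.98807171; exp(-qT) = 1.00000000
C = S_0 * exp(-qT) * N(d1) - K * exp(-rT) * N(d2)
N(d1) = 0.66316939; N(d2) = 0.60743353
C = 26.3300 * 1.00000000 * 0.66316939 - 25.3100 * 0.98807171 * 0.60743353 = 2.2705

Answer: Price = 2.2705


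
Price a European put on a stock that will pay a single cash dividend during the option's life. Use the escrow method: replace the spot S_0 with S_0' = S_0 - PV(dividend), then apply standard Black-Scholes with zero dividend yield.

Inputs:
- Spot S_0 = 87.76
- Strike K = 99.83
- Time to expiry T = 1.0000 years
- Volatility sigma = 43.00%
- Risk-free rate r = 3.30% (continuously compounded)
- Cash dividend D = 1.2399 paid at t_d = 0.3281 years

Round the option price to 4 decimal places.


PV(D) = D * exp(-r * t_d) = 1.2399 * 0.98923110 = 1.22654765
S_0' = S_0 - PV(D) = 87.7600 - 1.22654765 = 86.53345235
d1 = (ln(S_0'/K) + (r + sigma^2/2)*T) / (sigma*sqrt(T)) = -0.04066899
d2 = d1 - sigma*sqrt(T) = -0.47066899
exp(-rT) = 0.96753856
N(-d1) = 0.51622011; N(-d2) = 0.68106144
P = K * exp(-rT) * N(-d2) - S_0' * N(-d1) = 99.8300 * 0.96753856 * 0.68106144 - 86.53345235 * 0.51622011 = 21.1130

Answer: Price = 21.1130


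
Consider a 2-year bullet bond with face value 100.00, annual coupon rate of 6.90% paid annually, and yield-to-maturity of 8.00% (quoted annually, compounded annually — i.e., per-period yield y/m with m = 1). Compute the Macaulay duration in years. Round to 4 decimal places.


Answer: Macaulay duration = 1.9348 years

Derivation:
Coupon per period c = face * coupon_rate / m = 6.900000
Periods per year m = 1; per-period yield y/m = 0.080000
Number of cashflows N = 2
Cashflows (t years, CF_t, discount factor 1/(1+y/m)^(m*t), PV):
  t = 1.0000: CF_t = 6.900000, DF = 0.925926, PV = 6.388889
  t = 2.0000: CF_t = 106.900000, DF = 0.857339, PV = 91.649520
Price P = sum_t PV_t = 98.038409
Macaulay numerator sum_t t * PV_t:
  t * PV_t at t = 1.0000: 6.388889
  t * PV_t at t = 2.0000: 183.299040
Macaulay duration D = (sum_t t * PV_t) / P = 189.687929 / 98.038409 = 1.934833


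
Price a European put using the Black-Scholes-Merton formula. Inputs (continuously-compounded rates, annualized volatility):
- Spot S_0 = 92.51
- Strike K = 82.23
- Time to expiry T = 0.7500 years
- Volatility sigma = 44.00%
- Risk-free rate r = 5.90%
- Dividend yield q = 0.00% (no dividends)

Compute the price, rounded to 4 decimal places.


Answer: Price = 7.1484

Derivation:
d1 = (ln(S/K) + (r - q + 0.5*sigma^2) * T) / (sigma * sqrt(T)) = 0.61578749
d2 = d1 - sigma * sqrt(T) = 0.23473631
exp(-rT) = 0.95671475; exp(-qT) = 1.00000000
P = K * exp(-rT) * N(-d2) - S_0 * exp(-qT) * N(-d1)
N(-d1) = 0.26901739; N(-d2) = 0.40720670
P = 82.2300 * 0.95671475 * 0.40720670 - 92.5100 * 1.00000000 * 0.26901739 = 7.1484


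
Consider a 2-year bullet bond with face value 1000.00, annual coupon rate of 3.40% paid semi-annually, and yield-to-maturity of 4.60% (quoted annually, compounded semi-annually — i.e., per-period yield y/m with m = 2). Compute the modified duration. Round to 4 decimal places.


Coupon per period c = face * coupon_rate / m = 17.000000
Periods per year m = 2; per-period yield y/m = 0.023000
Number of cashflows N = 4
Cashflows (t years, CF_t, discount factor 1/(1+y/m)^(m*t), PV):
  t = 0.5000: CF_t = 17.000000, DF = 0.977517, PV = 16.617791
  t = 1.0000: CF_t = 17.000000, DF = 0.955540, PV = 16.244175
  t = 1.5000: CF_t = 17.000000, DF = 0.934056, PV = 15.878959
  t = 2.0000: CF_t = 1017.000000, DF = 0.913056, PV = 928.578060
Price P = sum_t PV_t = 977.318984
First compute Macaulay numerator sum_t t * PV_t:
  t * PV_t at t = 0.5000: 8.308895
  t * PV_t at t = 1.0000: 16.244175
  t * PV_t at t = 1.5000: 23.818438
  t * PV_t at t = 2.0000: 1857.156120
Macaulay duration D = 1905.527628 / 977.318984 = 1.949750
Modified duration = D / (1 + y/m) = 1.949750 / (1 + 0.023000) = 1.905914

Answer: Modified duration = 1.9059


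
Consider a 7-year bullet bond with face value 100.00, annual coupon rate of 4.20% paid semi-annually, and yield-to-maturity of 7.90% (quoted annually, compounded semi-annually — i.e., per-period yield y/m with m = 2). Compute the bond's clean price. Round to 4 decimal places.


Coupon per period c = face * coupon_rate / m = 2.100000
Periods per year m = 2; per-period yield y/m = 0.039500
Number of cashflows N = 14
Cashflows (t years, CF_t, discount factor 1/(1+y/m)^(m*t), PV):
  t = 0.5000: CF_t = 2.100000, DF = 0.962001, PV = 2.020202
  t = 1.0000: CF_t = 2.100000, DF = 0.925446, PV = 1.943436
  t = 1.5000: CF_t = 2.100000, DF = 0.890280, PV = 1.869588
  t = 2.0000: CF_t = 2.100000, DF = 0.856450, PV = 1.798545
  t = 2.5000: CF_t = 2.100000, DF = 0.823906, PV = 1.730202
  t = 3.0000: CF_t = 2.100000, DF = 0.792598, PV = 1.664456
  t = 3.5000: CF_t = 2.100000, DF = 0.762480, PV = 1.601208
  t = 4.0000: CF_t = 2.100000, DF = 0.733507, PV = 1.540364
  t = 4.5000: CF_t = 2.100000, DF = 0.705634, PV = 1.481832
  t = 5.0000: CF_t = 2.100000, DF = 0.678821, PV = 1.425523
  t = 5.5000: CF_t = 2.100000, DF = 0.653026, PV = 1.371355
  t = 6.0000: CF_t = 2.100000, DF = 0.628212, PV = 1.319245
  t = 6.5000: CF_t = 2.100000, DF = 0.604340, PV = 1.269115
  t = 7.0000: CF_t = 102.100000, DF = 0.581376, PV = 59.358488
Price P = sum_t PV_t = 80.393559

Answer: Price = 80.3936


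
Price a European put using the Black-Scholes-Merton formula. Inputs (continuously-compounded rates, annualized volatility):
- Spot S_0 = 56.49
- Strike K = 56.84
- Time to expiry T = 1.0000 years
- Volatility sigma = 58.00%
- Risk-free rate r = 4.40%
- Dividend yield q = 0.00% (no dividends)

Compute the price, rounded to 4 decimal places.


Answer: Price = 11.6287

Derivation:
d1 = (ln(S/K) + (r - q + 0.5*sigma^2) * T) / (sigma * sqrt(T)) = 0.35521263
d2 = d1 - sigma * sqrt(T) = -0.22478737
exp(-rT) = 0.95695396; exp(-qT) = 1.00000000
P = K * exp(-rT) * N(-d2) - S_0 * exp(-qT) * N(-d1)
N(-d1) = 0.36121515; N(-d2) = 0.58892765
P = 56.8400 * 0.95695396 * 0.58892765 - 56.4900 * 1.00000000 * 0.36121515 = 11.6287


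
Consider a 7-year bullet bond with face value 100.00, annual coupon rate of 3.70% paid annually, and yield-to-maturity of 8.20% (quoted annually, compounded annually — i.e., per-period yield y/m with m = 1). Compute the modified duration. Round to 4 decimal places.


Answer: Modified duration = 5.7059

Derivation:
Coupon per period c = face * coupon_rate / m = 3.700000
Periods per year m = 1; per-period yield y/m = 0.082000
Number of cashflows N = 7
Cashflows (t years, CF_t, discount factor 1/(1+y/m)^(m*t), PV):
  t = 1.0000: CF_t = 3.700000, DF = 0.924214, PV = 3.419593
  t = 2.0000: CF_t = 3.700000, DF = 0.854172, PV = 3.160437
  t = 3.0000: CF_t = 3.700000, DF = 0.789438, PV = 2.920922
  t = 4.0000: CF_t = 3.700000, DF = 0.729610, PV = 2.699558
  t = 5.0000: CF_t = 3.700000, DF = 0.674316, PV = 2.494971
  t = 6.0000: CF_t = 3.700000, DF = 0.623213, PV = 2.305888
  t = 7.0000: CF_t = 103.700000, DF = 0.575982, PV = 59.729370
Price P = sum_t PV_t = 76.730739
First compute Macaulay numerator sum_t t * PV_t:
  t * PV_t at t = 1.0000: 3.419593
  t * PV_t at t = 2.0000: 6.320875
  t * PV_t at t = 3.0000: 8.762766
  t * PV_t at t = 4.0000: 10.798232
  t * PV_t at t = 5.0000: 12.474853
  t * PV_t at t = 6.0000: 13.835326
  t * PV_t at t = 7.0000: 418.105587
Macaulay duration D = 473.717233 / 76.730739 = 6.173761
Modified duration = D / (1 + y/m) = 6.173761 / (1 + 0.082000) = 5.705879


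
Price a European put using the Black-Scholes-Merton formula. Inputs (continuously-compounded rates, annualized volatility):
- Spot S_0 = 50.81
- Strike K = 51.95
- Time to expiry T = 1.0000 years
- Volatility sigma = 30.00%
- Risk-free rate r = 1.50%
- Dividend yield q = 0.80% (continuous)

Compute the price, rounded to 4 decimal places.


d1 = (ln(S/K) + (r - q + 0.5*sigma^2) * T) / (sigma * sqrt(T)) = 0.09937156
d2 = d1 - sigma * sqrt(T) = -0.20062844
exp(-rT) = 0.98511194; exp(-qT) = 0.99203191
P = K * exp(-rT) * N(-d2) - S_0 * exp(-qT) * N(-d1)
N(-d1) = 0.46042163; N(-d2) = 0.57950544
P = 51.9500 * 0.98511194 * 0.57950544 - 50.8100 * 0.99203191 * 0.46042163 = 6.4495

Answer: Price = 6.4495


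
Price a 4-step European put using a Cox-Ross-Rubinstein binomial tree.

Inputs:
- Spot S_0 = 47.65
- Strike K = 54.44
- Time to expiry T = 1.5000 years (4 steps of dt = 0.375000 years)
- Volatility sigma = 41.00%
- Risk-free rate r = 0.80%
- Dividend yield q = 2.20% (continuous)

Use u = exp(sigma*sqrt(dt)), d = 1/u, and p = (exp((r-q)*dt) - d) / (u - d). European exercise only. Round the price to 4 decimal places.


dt = T/N = 0.375000
u = exp(sigma*sqrt(dt)) = 1.285404; d = 1/u = 0.777966
p = (exp((r-q)*dt) - d) / (u - d) = 0.427241
Discount per step: exp(-r*dt) = 0.997004
Stock lattice S(k, i) with i counting down-moves:
  k=0: S(0,0) = 47.6500
  k=1: S(1,0) = 61.2495; S(1,1) = 37.0701
  k=2: S(2,0) = 78.7303; S(2,1) = 47.6500; S(2,2) = 28.8392
  k=3: S(3,0) = 101.2002; S(3,1) = 61.2495; S(3,2) = 37.0701; S(3,3) = 22.4359
  k=4: S(4,0) = 130.0831; S(4,1) = 78.7303; S(4,2) = 47.6500; S(4,3) = 28.8392; S(4,4) = 17.4544
Terminal payoffs V(N, i) = max(K - S_T, 0):
  V(4,0) = 0.000000; V(4,1) = 0.000000; V(4,2) = 6.790000; V(4,3) = 25.600752; V(4,4) = 36.985599
Backward induction: V(k, i) = exp(-r*dt) * [p * V(k+1, i) + (1-p) * V(k+1, i+1)].
  V(3,0) = exp(-r*dt) * [p*0.000000 + (1-p)*0.000000] = 0.000000
  V(3,1) = exp(-r*dt) * [p*0.000000 + (1-p)*6.790000] = 3.877387
  V(3,2) = exp(-r*dt) * [p*6.790000 + (1-p)*25.600752] = 17.511424
  V(3,3) = exp(-r*dt) * [p*25.600752 + (1-p)*36.985599] = 32.025311
  V(2,0) = exp(-r*dt) * [p*0.000000 + (1-p)*3.877387] = 2.214158
  V(2,1) = exp(-r*dt) * [p*3.877387 + (1-p)*17.511424] = 11.651405
  V(2,2) = exp(-r*dt) * [p*17.511424 + (1-p)*32.025311] = 25.747033
  V(1,0) = exp(-r*dt) * [p*2.214158 + (1-p)*11.651405] = 7.596607
  V(1,1) = exp(-r*dt) * [p*11.651405 + (1-p)*25.747033] = 19.665724
  V(0,0) = exp(-r*dt) * [p*7.596607 + (1-p)*19.665724] = 14.465846

Answer: Price = V(0,0) = 14.4658


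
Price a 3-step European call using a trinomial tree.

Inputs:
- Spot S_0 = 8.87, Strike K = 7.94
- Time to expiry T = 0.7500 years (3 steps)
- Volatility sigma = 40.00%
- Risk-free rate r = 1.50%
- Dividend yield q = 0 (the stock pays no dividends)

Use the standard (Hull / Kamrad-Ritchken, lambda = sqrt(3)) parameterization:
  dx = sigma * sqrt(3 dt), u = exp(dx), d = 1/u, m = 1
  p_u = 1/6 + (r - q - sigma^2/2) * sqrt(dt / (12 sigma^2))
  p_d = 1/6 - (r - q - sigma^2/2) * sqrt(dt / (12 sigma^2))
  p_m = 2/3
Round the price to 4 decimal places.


Answer: Price = V(0,0) = 1.7418

Derivation:
dt = T/N = 0.250000; dx = sigma*sqrt(3*dt) = 0.346410
u = exp(dx) = 1.413982; d = 1/u = 0.707222
p_u = 0.143212, p_m = 0.666667, p_d = 0.190122
Discount per step: exp(-r*dt) = 0.996257
Stock lattice S(k, j) with j the centered position index:
  k=0: S(0,+0) = 8.8700
  k=1: S(1,-1) = 6.2731; S(1,+0) = 8.8700; S(1,+1) = 12.5420
  k=2: S(2,-2) = 4.4364; S(2,-1) = 6.2731; S(2,+0) = 8.8700; S(2,+1) = 12.5420; S(2,+2) = 17.7342
  k=3: S(3,-3) = 3.1376; S(3,-2) = 4.4364; S(3,-1) = 6.2731; S(3,+0) = 8.8700; S(3,+1) = 12.5420; S(3,+2) = 17.7342; S(3,+3) = 25.0759
Terminal payoffs V(N, j) = max(S_T - K, 0):
  V(3,-3) = 0.000000; V(3,-2) = 0.000000; V(3,-1) = 0.000000; V(3,+0) = 0.930000; V(3,+1) = 4.602024; V(3,+2) = 9.794202; V(3,+3) = 17.135851
Backward induction: V(k, j) = exp(-r*dt) * [p_u * V(k+1, j+1) + p_m * V(k+1, j) + p_d * V(k+1, j-1)]
  V(2,-2) = exp(-r*dt) * [p_u*0.000000 + p_m*0.000000 + p_d*0.000000] = 0.000000
  V(2,-1) = exp(-r*dt) * [p_u*0.930000 + p_m*0.000000 + p_d*0.000000] = 0.132688
  V(2,+0) = exp(-r*dt) * [p_u*4.602024 + p_m*0.930000 + p_d*0.000000] = 1.274277
  V(2,+1) = exp(-r*dt) * [p_u*9.794202 + p_m*4.602024 + p_d*0.930000] = 4.630079
  V(2,+2) = exp(-r*dt) * [p_u*17.135851 + p_m*9.794202 + p_d*4.602024] = 9.821568
  V(1,-1) = exp(-r*dt) * [p_u*1.274277 + p_m*0.132688 + p_d*0.000000] = 0.269936
  V(1,+0) = exp(-r*dt) * [p_u*4.630079 + p_m*1.274277 + p_d*0.132688] = 1.532071
  V(1,+1) = exp(-r*dt) * [p_u*9.821568 + p_m*4.630079 + p_d*1.274277] = 4.717827
  V(0,+0) = exp(-r*dt) * [p_u*4.717827 + p_m*1.532071 + p_d*0.269936] = 1.741806


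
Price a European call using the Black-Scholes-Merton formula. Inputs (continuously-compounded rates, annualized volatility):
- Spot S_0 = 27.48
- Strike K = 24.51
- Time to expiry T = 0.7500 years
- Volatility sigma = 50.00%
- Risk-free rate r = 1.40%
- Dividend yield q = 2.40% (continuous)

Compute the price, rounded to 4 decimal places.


Answer: Price = 5.8905

Derivation:
d1 = (ln(S/K) + (r - q + 0.5*sigma^2) * T) / (sigma * sqrt(T)) = 0.46332883
d2 = d1 - sigma * sqrt(T) = 0.03031613
exp(-rT) = 0.98955493; exp(-qT) = 0.98216103
C = S_0 * exp(-qT) * N(d1) - K * exp(-rT) * N(d2)
N(d1) = 0.67843566; N(d2) = 0.51209253
C = 27.4800 * 0.98216103 * 0.67843566 - 24.5100 * 0.98955493 * 0.51209253 = 5.8905


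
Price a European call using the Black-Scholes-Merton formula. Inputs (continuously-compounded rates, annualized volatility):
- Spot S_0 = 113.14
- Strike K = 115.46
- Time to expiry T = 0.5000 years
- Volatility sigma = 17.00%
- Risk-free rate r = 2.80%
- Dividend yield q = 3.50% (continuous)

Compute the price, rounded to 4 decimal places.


d1 = (ln(S/K) + (r - q + 0.5*sigma^2) * T) / (sigma * sqrt(T)) = -0.13787051
d2 = d1 - sigma * sqrt(T) = -0.25807867
exp(-rT) = 0.98609754; exp(-qT) = 0.98265224
C = S_0 * exp(-qT) * N(d1) - K * exp(-rT) * N(d2)
N(d1) = 0.44517138; N(d2) = 0.39817310
C = 113.1400 * 0.98265224 * 0.44517138 - 115.4600 * 0.98609754 * 0.39817310 = 4.1590

Answer: Price = 4.1590


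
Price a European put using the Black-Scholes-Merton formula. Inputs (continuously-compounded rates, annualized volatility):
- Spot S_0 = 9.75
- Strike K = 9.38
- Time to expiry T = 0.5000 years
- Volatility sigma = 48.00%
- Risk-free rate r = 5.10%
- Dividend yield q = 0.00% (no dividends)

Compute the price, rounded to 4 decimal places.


d1 = (ln(S/K) + (r - q + 0.5*sigma^2) * T) / (sigma * sqrt(T)) = 0.35881993
d2 = d1 - sigma * sqrt(T) = 0.01940867
exp(-rT) = 0.97482238; exp(-qT) = 1.00000000
P = K * exp(-rT) * N(-d2) - S_0 * exp(-qT) * N(-d1)
N(-d1) = 0.35986490; N(-d2) = 0.49225755
P = 9.3800 * 0.97482238 * 0.49225755 - 9.7500 * 1.00000000 * 0.35986490 = 0.9924

Answer: Price = 0.9924


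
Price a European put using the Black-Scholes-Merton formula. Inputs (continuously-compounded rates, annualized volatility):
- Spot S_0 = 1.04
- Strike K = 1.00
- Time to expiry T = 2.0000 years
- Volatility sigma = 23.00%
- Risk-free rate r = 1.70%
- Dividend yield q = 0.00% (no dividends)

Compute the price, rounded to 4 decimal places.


Answer: Price = 0.0961

Derivation:
d1 = (ln(S/K) + (r - q + 0.5*sigma^2) * T) / (sigma * sqrt(T)) = 0.38774266
d2 = d1 - sigma * sqrt(T) = 0.06247354
exp(-rT) = 0.96657150; exp(-qT) = 1.00000000
P = K * exp(-rT) * N(-d2) - S_0 * exp(-qT) * N(-d1)
N(-d1) = 0.34910324; N(-d2) = 0.47509287
P = 1.0000 * 0.96657150 * 0.47509287 - 1.0400 * 1.00000000 * 0.34910324 = 0.0961


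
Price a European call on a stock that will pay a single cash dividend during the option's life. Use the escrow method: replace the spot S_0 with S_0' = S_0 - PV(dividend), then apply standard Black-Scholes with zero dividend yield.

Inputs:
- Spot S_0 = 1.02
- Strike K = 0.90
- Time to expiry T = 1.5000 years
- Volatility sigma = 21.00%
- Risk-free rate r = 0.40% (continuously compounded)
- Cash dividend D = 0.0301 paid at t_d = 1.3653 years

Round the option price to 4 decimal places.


PV(D) = D * exp(-r * t_d) = 0.0301 * 0.99455369 = 0.02993607
S_0' = S_0 - PV(D) = 1.0200 - 0.02993607 = 0.99006393
d1 = (ln(S_0'/K) + (r + sigma^2/2)*T) / (sigma*sqrt(T)) = 0.52275127
d2 = d1 - sigma*sqrt(T) = 0.26555485
exp(-rT) = 0.99401796
N(d1) = 0.69942632; N(d2) = 0.60470897
C = S_0' * N(d1) - K * exp(-rT) * N(d2) = 0.99006393 * 0.69942632 - 0.9000 * 0.99401796 * 0.60470897 = 0.1515

Answer: Price = 0.1515


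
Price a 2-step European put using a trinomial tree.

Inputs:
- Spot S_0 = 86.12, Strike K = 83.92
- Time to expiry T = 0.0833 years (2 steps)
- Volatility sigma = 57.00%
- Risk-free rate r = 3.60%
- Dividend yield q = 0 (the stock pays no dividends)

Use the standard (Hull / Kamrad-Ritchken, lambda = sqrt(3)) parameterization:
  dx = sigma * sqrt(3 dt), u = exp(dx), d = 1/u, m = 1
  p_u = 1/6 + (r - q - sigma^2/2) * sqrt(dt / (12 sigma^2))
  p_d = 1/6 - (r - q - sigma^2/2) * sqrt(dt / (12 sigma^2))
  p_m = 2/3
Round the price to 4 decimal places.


dt = T/N = 0.041650; dx = sigma*sqrt(3*dt) = 0.201485
u = exp(dx) = 1.223218; d = 1/u = 0.817516
p_u = 0.153597, p_m = 0.666667, p_d = 0.179736
Discount per step: exp(-r*dt) = 0.998502
Stock lattice S(k, j) with j the centered position index:
  k=0: S(0,+0) = 86.1200
  k=1: S(1,-1) = 70.4045; S(1,+0) = 86.1200; S(1,+1) = 105.3435
  k=2: S(2,-2) = 57.5568; S(2,-1) = 70.4045; S(2,+0) = 86.1200; S(2,+1) = 105.3435; S(2,+2) = 128.8581
Terminal payoffs V(N, j) = max(K - S_T, 0):
  V(2,-2) = 26.363250; V(2,-1) = 13.515545; V(2,+0) = 0.000000; V(2,+1) = 0.000000; V(2,+2) = 0.000000
Backward induction: V(k, j) = exp(-r*dt) * [p_u * V(k+1, j+1) + p_m * V(k+1, j) + p_d * V(k+1, j-1)]
  V(1,-1) = exp(-r*dt) * [p_u*0.000000 + p_m*13.515545 + p_d*26.363250] = 13.728194
  V(1,+0) = exp(-r*dt) * [p_u*0.000000 + p_m*0.000000 + p_d*13.515545] = 2.425593
  V(1,+1) = exp(-r*dt) * [p_u*0.000000 + p_m*0.000000 + p_d*0.000000] = 0.000000
  V(0,+0) = exp(-r*dt) * [p_u*0.000000 + p_m*2.425593 + p_d*13.728194] = 4.078396

Answer: Price = V(0,0) = 4.0784


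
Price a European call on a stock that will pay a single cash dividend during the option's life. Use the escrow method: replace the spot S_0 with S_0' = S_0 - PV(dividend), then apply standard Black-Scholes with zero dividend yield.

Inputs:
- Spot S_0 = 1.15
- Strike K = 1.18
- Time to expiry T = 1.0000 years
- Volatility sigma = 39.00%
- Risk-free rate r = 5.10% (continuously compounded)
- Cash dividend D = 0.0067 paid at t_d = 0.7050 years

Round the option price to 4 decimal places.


Answer: Price = 0.1864

Derivation:
PV(D) = D * exp(-r * t_d) = 0.0067 * 0.96468370 = 0.00646338
S_0' = S_0 - PV(D) = 1.1500 - 0.00646338 = 1.14353662
d1 = (ln(S_0'/K) + (r + sigma^2/2)*T) / (sigma*sqrt(T)) = 0.24528543
d2 = d1 - sigma*sqrt(T) = -0.14471457
exp(-rT) = 0.95027867
N(d1) = 0.59688229; N(d2) = 0.44246812
C = S_0' * N(d1) - K * exp(-rT) * N(d2) = 1.14353662 * 0.59688229 - 1.1800 * 0.95027867 * 0.44246812 = 0.1864
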